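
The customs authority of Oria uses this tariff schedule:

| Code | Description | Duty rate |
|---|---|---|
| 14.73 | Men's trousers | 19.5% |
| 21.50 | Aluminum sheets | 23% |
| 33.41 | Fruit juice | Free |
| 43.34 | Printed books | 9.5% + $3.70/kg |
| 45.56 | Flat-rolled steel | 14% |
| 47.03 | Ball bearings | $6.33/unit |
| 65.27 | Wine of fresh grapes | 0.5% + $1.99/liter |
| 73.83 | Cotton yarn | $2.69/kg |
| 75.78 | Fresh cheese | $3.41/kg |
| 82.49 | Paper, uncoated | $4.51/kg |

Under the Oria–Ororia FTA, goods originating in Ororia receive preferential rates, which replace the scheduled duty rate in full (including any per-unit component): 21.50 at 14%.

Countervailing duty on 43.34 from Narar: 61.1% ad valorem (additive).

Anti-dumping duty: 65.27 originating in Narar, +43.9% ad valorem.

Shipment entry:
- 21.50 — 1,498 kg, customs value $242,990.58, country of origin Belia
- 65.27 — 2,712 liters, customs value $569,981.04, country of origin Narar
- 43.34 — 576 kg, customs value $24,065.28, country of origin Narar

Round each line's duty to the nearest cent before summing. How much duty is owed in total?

Line 1 (21.50, Belia, 1,498 kg, $242,990.58):
Base rate for 21.50 is 23%.
21.50 has an FTA preferential rate, but origin Belia is not Ororia; base rate stands.
Duty = $242,990.58 × 23% = $55,887.83.
Line 2 (65.27, Narar, 2,712 liters, $569,981.04):
Base rate for 65.27 is 0.5% + $1.99/liter.
Additional duty on 65.27 from Narar: +43.9%. Applied ad valorem rate: 0.5% + 43.9% = 44.4%.
Duty = $569,981.04 × 44.4% + 2,712 × $1.99 = $258,468.46.
Line 3 (43.34, Narar, 576 kg, $24,065.28):
Base rate for 43.34 is 9.5% + $3.70/kg.
Additional duty on 43.34 from Narar: +61.1%. Applied ad valorem rate: 9.5% + 61.1% = 70.6%.
Duty = $24,065.28 × 70.6% + 576 × $3.70 = $19,121.29.
Total = $55,887.83 + $258,468.46 + $19,121.29 = $333,477.58.

$333,477.58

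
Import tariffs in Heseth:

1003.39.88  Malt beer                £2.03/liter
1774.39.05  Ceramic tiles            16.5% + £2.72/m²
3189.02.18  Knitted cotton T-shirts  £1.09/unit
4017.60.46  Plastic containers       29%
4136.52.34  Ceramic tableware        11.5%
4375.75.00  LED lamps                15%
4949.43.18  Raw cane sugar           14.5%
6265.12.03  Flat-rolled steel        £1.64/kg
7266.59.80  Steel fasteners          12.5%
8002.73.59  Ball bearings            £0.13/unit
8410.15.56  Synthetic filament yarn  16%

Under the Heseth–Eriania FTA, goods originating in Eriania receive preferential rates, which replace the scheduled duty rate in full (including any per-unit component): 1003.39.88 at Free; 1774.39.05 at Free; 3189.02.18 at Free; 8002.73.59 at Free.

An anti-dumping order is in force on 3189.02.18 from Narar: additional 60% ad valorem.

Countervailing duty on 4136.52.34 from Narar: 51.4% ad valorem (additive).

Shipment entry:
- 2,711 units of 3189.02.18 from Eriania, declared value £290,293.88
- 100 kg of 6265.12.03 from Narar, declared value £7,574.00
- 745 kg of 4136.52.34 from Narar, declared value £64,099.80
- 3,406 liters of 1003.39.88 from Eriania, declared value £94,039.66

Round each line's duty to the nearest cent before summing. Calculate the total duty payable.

£40,482.77

Line 1 (3189.02.18, Eriania, 2,711 units, £290,293.88):
Base rate for 3189.02.18 is £1.09/unit.
Origin Eriania qualifies under the Heseth–Eriania agreement and 3189.02.18 is covered: preferential rate Free applies instead.
The additional-duty order on 3189.02.18 targets Narar, not Eriania; it does not apply.
Duty = £290,293.88 × 0% = £0.00.
Line 2 (6265.12.03, Narar, 100 kg, £7,574.00):
Base rate for 6265.12.03 is £1.64/kg.
Duty = 100 × £1.64 = £164.00.
Line 3 (4136.52.34, Narar, 745 kg, £64,099.80):
Base rate for 4136.52.34 is 11.5%.
Additional duty on 4136.52.34 from Narar: +51.4%. Applied ad valorem rate: 11.5% + 51.4% = 62.9%.
Duty = £64,099.80 × 62.9% = £40,318.77.
Line 4 (1003.39.88, Eriania, 3,406 liters, £94,039.66):
Base rate for 1003.39.88 is £2.03/liter.
Origin Eriania qualifies under the Heseth–Eriania agreement and 1003.39.88 is covered: preferential rate Free applies instead.
Duty = £94,039.66 × 0% = £0.00.
Total = £0.00 + £164.00 + £40,318.77 + £0.00 = £40,482.77.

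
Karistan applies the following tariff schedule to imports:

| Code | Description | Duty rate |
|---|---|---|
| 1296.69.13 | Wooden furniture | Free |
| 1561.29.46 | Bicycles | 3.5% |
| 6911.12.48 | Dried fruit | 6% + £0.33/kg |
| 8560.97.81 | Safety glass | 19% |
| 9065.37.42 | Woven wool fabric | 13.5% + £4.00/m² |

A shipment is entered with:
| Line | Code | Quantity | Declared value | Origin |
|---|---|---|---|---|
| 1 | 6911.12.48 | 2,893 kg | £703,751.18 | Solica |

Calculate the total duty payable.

Line 1 (6911.12.48, Solica, 2,893 kg, £703,751.18):
Base rate for 6911.12.48 is 6% + £0.33/kg.
Duty = £703,751.18 × 6% + 2,893 × £0.33 = £43,179.76.

£43,179.76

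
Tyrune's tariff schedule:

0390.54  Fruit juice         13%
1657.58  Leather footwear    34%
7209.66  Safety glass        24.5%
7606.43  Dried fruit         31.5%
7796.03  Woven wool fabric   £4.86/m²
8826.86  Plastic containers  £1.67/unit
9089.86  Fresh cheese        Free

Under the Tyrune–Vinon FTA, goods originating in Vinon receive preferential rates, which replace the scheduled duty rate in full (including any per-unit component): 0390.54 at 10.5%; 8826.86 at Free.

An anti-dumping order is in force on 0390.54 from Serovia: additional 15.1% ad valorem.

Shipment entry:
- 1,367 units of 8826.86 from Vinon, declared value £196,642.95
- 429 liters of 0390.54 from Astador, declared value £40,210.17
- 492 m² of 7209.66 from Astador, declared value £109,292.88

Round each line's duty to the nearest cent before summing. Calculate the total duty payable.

£32,004.08

Line 1 (8826.86, Vinon, 1,367 units, £196,642.95):
Base rate for 8826.86 is £1.67/unit.
Origin Vinon qualifies under the Tyrune–Vinon agreement and 8826.86 is covered: preferential rate Free applies instead.
Duty = £196,642.95 × 0% = £0.00.
Line 2 (0390.54, Astador, 429 liters, £40,210.17):
Base rate for 0390.54 is 13%.
0390.54 has an FTA preferential rate, but origin Astador is not Vinon; base rate stands.
The additional-duty order on 0390.54 targets Serovia, not Astador; it does not apply.
Duty = £40,210.17 × 13% = £5,227.32.
Line 3 (7209.66, Astador, 492 m², £109,292.88):
Base rate for 7209.66 is 24.5%.
Duty = £109,292.88 × 24.5% = £26,776.76.
Total = £0.00 + £5,227.32 + £26,776.76 = £32,004.08.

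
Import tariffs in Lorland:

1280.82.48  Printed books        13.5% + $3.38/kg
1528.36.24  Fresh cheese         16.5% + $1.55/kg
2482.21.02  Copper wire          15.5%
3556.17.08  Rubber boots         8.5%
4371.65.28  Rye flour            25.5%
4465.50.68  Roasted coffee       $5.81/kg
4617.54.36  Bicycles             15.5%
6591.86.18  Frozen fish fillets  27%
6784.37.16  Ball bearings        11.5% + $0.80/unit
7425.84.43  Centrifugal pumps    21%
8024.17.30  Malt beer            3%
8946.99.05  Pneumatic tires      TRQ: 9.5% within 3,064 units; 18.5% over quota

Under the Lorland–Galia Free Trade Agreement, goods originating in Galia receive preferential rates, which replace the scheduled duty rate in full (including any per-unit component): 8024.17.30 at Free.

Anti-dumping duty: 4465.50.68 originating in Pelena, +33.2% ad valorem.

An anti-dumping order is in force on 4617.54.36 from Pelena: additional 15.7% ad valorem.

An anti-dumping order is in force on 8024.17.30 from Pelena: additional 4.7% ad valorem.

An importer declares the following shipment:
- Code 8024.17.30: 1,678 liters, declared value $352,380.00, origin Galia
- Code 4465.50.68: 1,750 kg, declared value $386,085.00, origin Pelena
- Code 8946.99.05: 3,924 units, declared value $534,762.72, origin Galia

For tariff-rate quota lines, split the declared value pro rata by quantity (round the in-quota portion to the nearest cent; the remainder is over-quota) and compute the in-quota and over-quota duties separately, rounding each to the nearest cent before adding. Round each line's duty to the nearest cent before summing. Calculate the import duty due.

Line 1 (8024.17.30, Galia, 1,678 liters, $352,380.00):
Base rate for 8024.17.30 is 3%.
Origin Galia qualifies under the Lorland–Galia agreement and 8024.17.30 is covered: preferential rate Free applies instead.
The additional-duty order on 8024.17.30 targets Pelena, not Galia; it does not apply.
Duty = $352,380.00 × 0% = $0.00.
Line 2 (4465.50.68, Pelena, 1,750 kg, $386,085.00):
Base rate for 4465.50.68 is $5.81/kg.
Additional duty on 4465.50.68 from Pelena: +33.2% ad valorem. Applied ad valorem rate = 33.2%.
Duty = $386,085.00 × 33.2% + 1,750 × $5.81 = $138,347.72.
Line 3 (8946.99.05, Galia, 3,924 units, $534,762.72):
Code 8946.99.05 is under a tariff-rate quota (threshold 3,064 units). In-quota: 3,064 units at 9.5%; over-quota: 860 units at 18.5%.
Pro-rata value split: in-quota = $534,762.72 × 3,064/3,924 = $417,561.92; over-quota = $534,762.72 − $417,561.92 = $117,200.80.
In-quota duty = $417,561.92 × 9.5% = $39,668.38. Over-quota duty = $117,200.80 × 18.5% = $21,682.15.
Line duty = $39,668.38 + $21,682.15 = $61,350.53.
Total = $0.00 + $138,347.72 + $61,350.53 = $199,698.25.

$199,698.25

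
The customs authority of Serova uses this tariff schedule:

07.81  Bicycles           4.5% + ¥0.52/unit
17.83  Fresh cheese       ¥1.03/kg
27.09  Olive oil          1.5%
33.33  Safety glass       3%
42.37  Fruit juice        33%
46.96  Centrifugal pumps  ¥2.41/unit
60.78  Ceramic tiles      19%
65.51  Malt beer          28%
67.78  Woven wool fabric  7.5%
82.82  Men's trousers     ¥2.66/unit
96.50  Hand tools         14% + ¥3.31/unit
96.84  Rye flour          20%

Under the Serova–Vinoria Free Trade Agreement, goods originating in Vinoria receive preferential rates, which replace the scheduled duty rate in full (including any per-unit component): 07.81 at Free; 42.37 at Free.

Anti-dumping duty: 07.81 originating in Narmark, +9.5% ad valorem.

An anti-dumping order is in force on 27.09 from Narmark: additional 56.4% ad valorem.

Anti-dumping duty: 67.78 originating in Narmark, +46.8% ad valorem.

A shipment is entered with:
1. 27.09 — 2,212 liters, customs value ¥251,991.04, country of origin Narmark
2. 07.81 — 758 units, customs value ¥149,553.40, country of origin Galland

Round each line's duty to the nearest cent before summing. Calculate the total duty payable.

¥153,026.87

Line 1 (27.09, Narmark, 2,212 liters, ¥251,991.04):
Base rate for 27.09 is 1.5%.
Additional duty on 27.09 from Narmark: +56.4%. Applied ad valorem rate: 1.5% + 56.4% = 57.9%.
Duty = ¥251,991.04 × 57.9% = ¥145,902.81.
Line 2 (07.81, Galland, 758 units, ¥149,553.40):
Base rate for 07.81 is 4.5% + ¥0.52/unit.
07.81 has an FTA preferential rate, but origin Galland is not Vinoria; base rate stands.
The additional-duty order on 07.81 targets Narmark, not Galland; it does not apply.
Duty = ¥149,553.40 × 4.5% + 758 × ¥0.52 = ¥7,124.06.
Total = ¥145,902.81 + ¥7,124.06 = ¥153,026.87.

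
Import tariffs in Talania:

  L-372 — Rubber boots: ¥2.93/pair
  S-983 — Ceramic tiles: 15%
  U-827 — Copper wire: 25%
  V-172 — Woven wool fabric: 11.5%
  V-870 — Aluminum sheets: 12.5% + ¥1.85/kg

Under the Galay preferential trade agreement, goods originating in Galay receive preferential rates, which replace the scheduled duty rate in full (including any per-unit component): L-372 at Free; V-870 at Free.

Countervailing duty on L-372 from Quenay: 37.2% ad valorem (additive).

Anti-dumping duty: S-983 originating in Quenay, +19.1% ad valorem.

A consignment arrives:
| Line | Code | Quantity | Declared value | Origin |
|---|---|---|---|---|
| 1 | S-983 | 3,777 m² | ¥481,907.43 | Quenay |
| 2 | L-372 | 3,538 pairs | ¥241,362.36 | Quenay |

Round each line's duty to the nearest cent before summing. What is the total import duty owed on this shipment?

Line 1 (S-983, Quenay, 3,777 m², ¥481,907.43):
Base rate for S-983 is 15%.
Additional duty on S-983 from Quenay: +19.1%. Applied ad valorem rate: 15% + 19.1% = 34.1%.
Duty = ¥481,907.43 × 34.1% = ¥164,330.43.
Line 2 (L-372, Quenay, 3,538 pairs, ¥241,362.36):
Base rate for L-372 is ¥2.93/pair.
L-372 has an FTA preferential rate, but origin Quenay is not Galay; base rate stands.
Additional duty on L-372 from Quenay: +37.2% ad valorem. Applied ad valorem rate = 37.2%.
Duty = ¥241,362.36 × 37.2% + 3,538 × ¥2.93 = ¥100,153.14.
Total = ¥164,330.43 + ¥100,153.14 = ¥264,483.57.

¥264,483.57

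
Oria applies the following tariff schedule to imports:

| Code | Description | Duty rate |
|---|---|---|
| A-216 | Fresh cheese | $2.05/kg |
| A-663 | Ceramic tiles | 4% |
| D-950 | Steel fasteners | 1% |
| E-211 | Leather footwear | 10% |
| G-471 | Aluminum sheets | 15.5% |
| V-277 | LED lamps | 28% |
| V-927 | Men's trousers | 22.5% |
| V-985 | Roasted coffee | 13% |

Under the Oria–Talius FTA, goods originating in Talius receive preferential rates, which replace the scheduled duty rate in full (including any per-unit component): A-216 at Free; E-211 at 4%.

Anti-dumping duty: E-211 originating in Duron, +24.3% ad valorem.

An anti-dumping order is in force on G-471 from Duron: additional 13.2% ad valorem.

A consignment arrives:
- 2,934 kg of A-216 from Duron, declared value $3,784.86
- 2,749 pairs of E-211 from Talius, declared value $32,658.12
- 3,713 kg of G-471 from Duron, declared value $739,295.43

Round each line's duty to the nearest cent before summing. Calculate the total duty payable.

Line 1 (A-216, Duron, 2,934 kg, $3,784.86):
Base rate for A-216 is $2.05/kg.
A-216 has an FTA preferential rate, but origin Duron is not Talius; base rate stands.
Duty = 2,934 × $2.05 = $6,014.70.
Line 2 (E-211, Talius, 2,749 pairs, $32,658.12):
Base rate for E-211 is 10%.
Origin Talius qualifies under the Oria–Talius agreement and E-211 is covered: preferential rate 4% applies instead.
The additional-duty order on E-211 targets Duron, not Talius; it does not apply.
Duty = $32,658.12 × 4% = $1,306.32.
Line 3 (G-471, Duron, 3,713 kg, $739,295.43):
Base rate for G-471 is 15.5%.
Additional duty on G-471 from Duron: +13.2%. Applied ad valorem rate: 15.5% + 13.2% = 28.7%.
Duty = $739,295.43 × 28.7% = $212,177.79.
Total = $6,014.70 + $1,306.32 + $212,177.79 = $219,498.81.

$219,498.81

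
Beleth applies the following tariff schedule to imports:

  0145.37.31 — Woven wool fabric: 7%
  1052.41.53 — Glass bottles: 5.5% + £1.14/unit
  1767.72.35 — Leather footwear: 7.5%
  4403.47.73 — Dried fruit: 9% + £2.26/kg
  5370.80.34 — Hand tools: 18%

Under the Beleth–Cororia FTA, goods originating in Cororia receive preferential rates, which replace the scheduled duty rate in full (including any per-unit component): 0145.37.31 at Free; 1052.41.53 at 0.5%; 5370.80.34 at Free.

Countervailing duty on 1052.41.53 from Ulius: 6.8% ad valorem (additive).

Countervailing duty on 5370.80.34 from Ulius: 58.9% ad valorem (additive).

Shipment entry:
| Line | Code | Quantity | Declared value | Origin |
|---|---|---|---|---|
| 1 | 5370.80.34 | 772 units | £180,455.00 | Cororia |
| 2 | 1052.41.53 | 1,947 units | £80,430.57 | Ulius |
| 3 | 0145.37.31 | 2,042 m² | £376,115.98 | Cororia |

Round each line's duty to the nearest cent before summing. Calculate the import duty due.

£12,112.54

Line 1 (5370.80.34, Cororia, 772 units, £180,455.00):
Base rate for 5370.80.34 is 18%.
Origin Cororia qualifies under the Beleth–Cororia agreement and 5370.80.34 is covered: preferential rate Free applies instead.
The additional-duty order on 5370.80.34 targets Ulius, not Cororia; it does not apply.
Duty = £180,455.00 × 0% = £0.00.
Line 2 (1052.41.53, Ulius, 1,947 units, £80,430.57):
Base rate for 1052.41.53 is 5.5% + £1.14/unit.
1052.41.53 has an FTA preferential rate, but origin Ulius is not Cororia; base rate stands.
Additional duty on 1052.41.53 from Ulius: +6.8%. Applied ad valorem rate: 5.5% + 6.8% = 12.3%.
Duty = £80,430.57 × 12.3% + 1,947 × £1.14 = £12,112.54.
Line 3 (0145.37.31, Cororia, 2,042 m², £376,115.98):
Base rate for 0145.37.31 is 7%.
Origin Cororia qualifies under the Beleth–Cororia agreement and 0145.37.31 is covered: preferential rate Free applies instead.
Duty = £376,115.98 × 0% = £0.00.
Total = £0.00 + £12,112.54 + £0.00 = £12,112.54.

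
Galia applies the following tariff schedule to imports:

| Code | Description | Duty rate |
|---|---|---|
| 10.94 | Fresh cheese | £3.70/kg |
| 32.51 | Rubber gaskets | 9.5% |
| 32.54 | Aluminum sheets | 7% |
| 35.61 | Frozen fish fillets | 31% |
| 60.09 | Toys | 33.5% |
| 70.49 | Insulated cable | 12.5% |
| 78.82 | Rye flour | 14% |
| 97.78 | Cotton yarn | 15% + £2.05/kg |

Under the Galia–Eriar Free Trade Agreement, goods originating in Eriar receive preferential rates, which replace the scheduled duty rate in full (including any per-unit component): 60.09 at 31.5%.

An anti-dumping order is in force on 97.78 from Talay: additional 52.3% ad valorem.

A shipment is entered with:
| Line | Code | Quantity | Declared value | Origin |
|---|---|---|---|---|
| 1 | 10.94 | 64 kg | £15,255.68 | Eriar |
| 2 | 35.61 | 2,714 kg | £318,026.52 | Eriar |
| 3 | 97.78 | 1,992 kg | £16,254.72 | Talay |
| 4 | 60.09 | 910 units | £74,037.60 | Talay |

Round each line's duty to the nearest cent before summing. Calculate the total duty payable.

£138,650.65

Line 1 (10.94, Eriar, 64 kg, £15,255.68):
Base rate for 10.94 is £3.70/kg.
Origin Eriar is the FTA partner but 10.94 is not on the preference list; base rate stands.
Duty = 64 × £3.70 = £236.80.
Line 2 (35.61, Eriar, 2,714 kg, £318,026.52):
Base rate for 35.61 is 31%.
Origin Eriar is the FTA partner but 35.61 is not on the preference list; base rate stands.
Duty = £318,026.52 × 31% = £98,588.22.
Line 3 (97.78, Talay, 1,992 kg, £16,254.72):
Base rate for 97.78 is 15% + £2.05/kg.
Additional duty on 97.78 from Talay: +52.3%. Applied ad valorem rate: 15% + 52.3% = 67.3%.
Duty = £16,254.72 × 67.3% + 1,992 × £2.05 = £15,023.03.
Line 4 (60.09, Talay, 910 units, £74,037.60):
Base rate for 60.09 is 33.5%.
60.09 has an FTA preferential rate, but origin Talay is not Eriar; base rate stands.
Duty = £74,037.60 × 33.5% = £24,802.60.
Total = £236.80 + £98,588.22 + £15,023.03 + £24,802.60 = £138,650.65.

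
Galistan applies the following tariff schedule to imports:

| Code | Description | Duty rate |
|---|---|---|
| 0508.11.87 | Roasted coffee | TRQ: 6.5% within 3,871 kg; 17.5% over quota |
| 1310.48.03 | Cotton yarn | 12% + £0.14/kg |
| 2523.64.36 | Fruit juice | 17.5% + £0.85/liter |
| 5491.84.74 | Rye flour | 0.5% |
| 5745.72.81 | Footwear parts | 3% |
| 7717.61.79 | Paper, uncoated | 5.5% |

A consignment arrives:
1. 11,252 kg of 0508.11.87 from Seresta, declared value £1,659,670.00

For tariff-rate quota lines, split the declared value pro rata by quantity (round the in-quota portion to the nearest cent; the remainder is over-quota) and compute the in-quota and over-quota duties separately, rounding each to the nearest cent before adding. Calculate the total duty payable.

Line 1 (0508.11.87, Seresta, 11,252 kg, £1,659,670.00):
Code 0508.11.87 is under a tariff-rate quota (threshold 3,871 kg). In-quota: 3,871 kg at 6.5%; over-quota: 7,381 kg at 17.5%.
Pro-rata value split: in-quota = £1,659,670.00 × 3,871/11,252 = £570,972.50; over-quota = £1,659,670.00 − £570,972.50 = £1,088,697.50.
In-quota duty = £570,972.50 × 6.5% = £37,113.21. Over-quota duty = £1,088,697.50 × 17.5% = £190,522.06.
Line duty = £37,113.21 + £190,522.06 = £227,635.27.

£227,635.27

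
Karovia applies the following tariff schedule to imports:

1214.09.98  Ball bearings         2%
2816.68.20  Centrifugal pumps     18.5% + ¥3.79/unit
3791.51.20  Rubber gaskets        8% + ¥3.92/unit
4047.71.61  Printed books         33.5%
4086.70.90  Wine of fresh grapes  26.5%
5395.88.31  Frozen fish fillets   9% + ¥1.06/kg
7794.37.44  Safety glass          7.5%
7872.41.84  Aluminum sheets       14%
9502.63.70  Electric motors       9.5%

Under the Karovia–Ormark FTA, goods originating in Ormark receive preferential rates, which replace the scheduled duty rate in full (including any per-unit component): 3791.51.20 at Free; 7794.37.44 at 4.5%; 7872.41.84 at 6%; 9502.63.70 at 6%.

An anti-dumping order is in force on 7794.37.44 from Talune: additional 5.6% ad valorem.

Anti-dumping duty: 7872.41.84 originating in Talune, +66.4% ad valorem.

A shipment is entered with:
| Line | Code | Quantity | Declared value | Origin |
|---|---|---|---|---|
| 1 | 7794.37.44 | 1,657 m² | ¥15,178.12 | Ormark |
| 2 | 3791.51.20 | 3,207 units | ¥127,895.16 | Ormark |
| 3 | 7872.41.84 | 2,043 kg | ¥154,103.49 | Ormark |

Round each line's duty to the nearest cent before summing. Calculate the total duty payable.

Line 1 (7794.37.44, Ormark, 1,657 m², ¥15,178.12):
Base rate for 7794.37.44 is 7.5%.
Origin Ormark qualifies under the Karovia–Ormark agreement and 7794.37.44 is covered: preferential rate 4.5% applies instead.
The additional-duty order on 7794.37.44 targets Talune, not Ormark; it does not apply.
Duty = ¥15,178.12 × 4.5% = ¥683.02.
Line 2 (3791.51.20, Ormark, 3,207 units, ¥127,895.16):
Base rate for 3791.51.20 is 8% + ¥3.92/unit.
Origin Ormark qualifies under the Karovia–Ormark agreement and 3791.51.20 is covered: preferential rate Free applies instead.
Duty = ¥127,895.16 × 0% = ¥0.00.
Line 3 (7872.41.84, Ormark, 2,043 kg, ¥154,103.49):
Base rate for 7872.41.84 is 14%.
Origin Ormark qualifies under the Karovia–Ormark agreement and 7872.41.84 is covered: preferential rate 6% applies instead.
The additional-duty order on 7872.41.84 targets Talune, not Ormark; it does not apply.
Duty = ¥154,103.49 × 6% = ¥9,246.21.
Total = ¥683.02 + ¥0.00 + ¥9,246.21 = ¥9,929.23.

¥9,929.23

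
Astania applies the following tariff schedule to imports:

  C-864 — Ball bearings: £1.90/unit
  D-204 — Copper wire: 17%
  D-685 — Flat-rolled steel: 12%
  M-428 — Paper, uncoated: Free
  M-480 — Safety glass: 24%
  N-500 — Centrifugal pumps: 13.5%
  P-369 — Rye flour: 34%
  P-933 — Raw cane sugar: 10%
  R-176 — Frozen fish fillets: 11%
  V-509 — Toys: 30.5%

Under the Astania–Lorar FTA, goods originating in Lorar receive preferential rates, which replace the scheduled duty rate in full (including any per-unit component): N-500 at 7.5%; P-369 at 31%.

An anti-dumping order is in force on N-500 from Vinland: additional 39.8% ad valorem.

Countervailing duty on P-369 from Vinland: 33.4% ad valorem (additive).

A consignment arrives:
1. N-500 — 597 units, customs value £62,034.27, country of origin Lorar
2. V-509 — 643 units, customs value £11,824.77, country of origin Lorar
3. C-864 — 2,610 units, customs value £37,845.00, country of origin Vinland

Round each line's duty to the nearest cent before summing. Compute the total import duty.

£13,218.12

Line 1 (N-500, Lorar, 597 units, £62,034.27):
Base rate for N-500 is 13.5%.
Origin Lorar qualifies under the Astania–Lorar agreement and N-500 is covered: preferential rate 7.5% applies instead.
The additional-duty order on N-500 targets Vinland, not Lorar; it does not apply.
Duty = £62,034.27 × 7.5% = £4,652.57.
Line 2 (V-509, Lorar, 643 units, £11,824.77):
Base rate for V-509 is 30.5%.
Origin Lorar is the FTA partner but V-509 is not on the preference list; base rate stands.
Duty = £11,824.77 × 30.5% = £3,606.55.
Line 3 (C-864, Vinland, 2,610 units, £37,845.00):
Base rate for C-864 is £1.90/unit.
Duty = 2,610 × £1.90 = £4,959.00.
Total = £4,652.57 + £3,606.55 + £4,959.00 = £13,218.12.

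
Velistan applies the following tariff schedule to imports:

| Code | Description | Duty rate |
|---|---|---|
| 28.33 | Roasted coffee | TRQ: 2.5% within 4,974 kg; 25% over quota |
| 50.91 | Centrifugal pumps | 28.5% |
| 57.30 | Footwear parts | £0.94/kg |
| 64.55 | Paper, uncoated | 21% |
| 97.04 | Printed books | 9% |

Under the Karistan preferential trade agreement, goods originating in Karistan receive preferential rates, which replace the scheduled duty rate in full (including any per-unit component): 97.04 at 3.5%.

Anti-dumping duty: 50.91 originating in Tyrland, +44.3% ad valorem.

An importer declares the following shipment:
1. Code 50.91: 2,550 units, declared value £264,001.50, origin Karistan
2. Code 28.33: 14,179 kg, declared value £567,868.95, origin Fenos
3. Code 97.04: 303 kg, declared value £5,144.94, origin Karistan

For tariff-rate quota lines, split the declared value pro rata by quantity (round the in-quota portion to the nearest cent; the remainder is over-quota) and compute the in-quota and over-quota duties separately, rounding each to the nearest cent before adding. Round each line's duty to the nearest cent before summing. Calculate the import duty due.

Line 1 (50.91, Karistan, 2,550 units, £264,001.50):
Base rate for 50.91 is 28.5%.
Origin Karistan is the FTA partner but 50.91 is not on the preference list; base rate stands.
The additional-duty order on 50.91 targets Tyrland, not Karistan; it does not apply.
Duty = £264,001.50 × 28.5% = £75,240.43.
Line 2 (28.33, Fenos, 14,179 kg, £567,868.95):
Code 28.33 is under a tariff-rate quota (threshold 4,974 kg). In-quota: 4,974 kg at 2.5%; over-quota: 9,205 kg at 25%.
Pro-rata value split: in-quota = £567,868.95 × 4,974/14,179 = £199,208.70; over-quota = £567,868.95 − £199,208.70 = £368,660.25.
In-quota duty = £199,208.70 × 2.5% = £4,980.22. Over-quota duty = £368,660.25 × 25% = £92,165.06.
Line duty = £4,980.22 + £92,165.06 = £97,145.28.
Line 3 (97.04, Karistan, 303 kg, £5,144.94):
Base rate for 97.04 is 9%.
Origin Karistan qualifies under the Velistan–Karistan agreement and 97.04 is covered: preferential rate 3.5% applies instead.
Duty = £5,144.94 × 3.5% = £180.07.
Total = £75,240.43 + £97,145.28 + £180.07 = £172,565.78.

£172,565.78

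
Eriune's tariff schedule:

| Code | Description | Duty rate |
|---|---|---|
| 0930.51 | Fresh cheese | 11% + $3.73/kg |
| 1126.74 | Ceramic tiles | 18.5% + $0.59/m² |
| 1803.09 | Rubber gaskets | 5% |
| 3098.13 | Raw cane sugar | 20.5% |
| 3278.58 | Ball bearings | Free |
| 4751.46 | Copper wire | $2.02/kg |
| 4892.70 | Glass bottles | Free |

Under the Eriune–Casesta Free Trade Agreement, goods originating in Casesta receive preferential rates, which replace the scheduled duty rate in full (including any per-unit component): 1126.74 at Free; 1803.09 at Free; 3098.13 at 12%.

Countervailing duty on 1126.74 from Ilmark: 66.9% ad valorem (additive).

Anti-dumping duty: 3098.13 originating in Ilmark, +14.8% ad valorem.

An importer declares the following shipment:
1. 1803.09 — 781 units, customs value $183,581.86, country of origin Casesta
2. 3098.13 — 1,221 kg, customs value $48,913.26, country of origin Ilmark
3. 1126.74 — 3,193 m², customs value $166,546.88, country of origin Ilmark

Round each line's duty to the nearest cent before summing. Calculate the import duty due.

$161,381.29

Line 1 (1803.09, Casesta, 781 units, $183,581.86):
Base rate for 1803.09 is 5%.
Origin Casesta qualifies under the Eriune–Casesta agreement and 1803.09 is covered: preferential rate Free applies instead.
Duty = $183,581.86 × 0% = $0.00.
Line 2 (3098.13, Ilmark, 1,221 kg, $48,913.26):
Base rate for 3098.13 is 20.5%.
3098.13 has an FTA preferential rate, but origin Ilmark is not Casesta; base rate stands.
Additional duty on 3098.13 from Ilmark: +14.8%. Applied ad valorem rate: 20.5% + 14.8% = 35.3%.
Duty = $48,913.26 × 35.3% = $17,266.38.
Line 3 (1126.74, Ilmark, 3,193 m², $166,546.88):
Base rate for 1126.74 is 18.5% + $0.59/m².
1126.74 has an FTA preferential rate, but origin Ilmark is not Casesta; base rate stands.
Additional duty on 1126.74 from Ilmark: +66.9%. Applied ad valorem rate: 18.5% + 66.9% = 85.4%.
Duty = $166,546.88 × 85.4% + 3,193 × $0.59 = $144,114.91.
Total = $0.00 + $17,266.38 + $144,114.91 = $161,381.29.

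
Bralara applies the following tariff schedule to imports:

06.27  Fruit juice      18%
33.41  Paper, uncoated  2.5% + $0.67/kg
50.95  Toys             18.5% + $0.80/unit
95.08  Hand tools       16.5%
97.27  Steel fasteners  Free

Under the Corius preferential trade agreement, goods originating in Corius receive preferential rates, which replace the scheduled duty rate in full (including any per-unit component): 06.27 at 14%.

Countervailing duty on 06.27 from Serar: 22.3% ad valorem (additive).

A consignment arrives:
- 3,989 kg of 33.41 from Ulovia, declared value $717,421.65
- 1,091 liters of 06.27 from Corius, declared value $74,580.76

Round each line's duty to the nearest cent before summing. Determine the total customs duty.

$31,049.48

Line 1 (33.41, Ulovia, 3,989 kg, $717,421.65):
Base rate for 33.41 is 2.5% + $0.67/kg.
Duty = $717,421.65 × 2.5% + 3,989 × $0.67 = $20,608.17.
Line 2 (06.27, Corius, 1,091 liters, $74,580.76):
Base rate for 06.27 is 18%.
Origin Corius qualifies under the Bralara–Corius agreement and 06.27 is covered: preferential rate 14% applies instead.
The additional-duty order on 06.27 targets Serar, not Corius; it does not apply.
Duty = $74,580.76 × 14% = $10,441.31.
Total = $20,608.17 + $10,441.31 = $31,049.48.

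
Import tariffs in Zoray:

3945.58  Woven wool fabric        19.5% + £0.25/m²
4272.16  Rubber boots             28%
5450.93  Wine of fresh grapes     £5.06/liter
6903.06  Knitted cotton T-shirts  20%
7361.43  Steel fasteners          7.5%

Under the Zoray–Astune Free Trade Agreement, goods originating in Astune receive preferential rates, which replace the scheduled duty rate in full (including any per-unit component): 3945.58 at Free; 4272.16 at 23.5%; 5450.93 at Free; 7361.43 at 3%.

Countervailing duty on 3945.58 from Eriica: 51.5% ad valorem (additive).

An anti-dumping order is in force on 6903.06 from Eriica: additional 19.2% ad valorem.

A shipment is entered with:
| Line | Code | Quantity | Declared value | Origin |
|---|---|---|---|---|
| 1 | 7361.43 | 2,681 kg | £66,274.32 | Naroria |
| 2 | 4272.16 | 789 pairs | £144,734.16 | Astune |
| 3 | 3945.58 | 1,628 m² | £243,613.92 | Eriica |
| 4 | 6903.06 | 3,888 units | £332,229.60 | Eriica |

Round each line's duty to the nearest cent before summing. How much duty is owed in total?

£342,589.98

Line 1 (7361.43, Naroria, 2,681 kg, £66,274.32):
Base rate for 7361.43 is 7.5%.
7361.43 has an FTA preferential rate, but origin Naroria is not Astune; base rate stands.
Duty = £66,274.32 × 7.5% = £4,970.57.
Line 2 (4272.16, Astune, 789 pairs, £144,734.16):
Base rate for 4272.16 is 28%.
Origin Astune qualifies under the Zoray–Astune agreement and 4272.16 is covered: preferential rate 23.5% applies instead.
Duty = £144,734.16 × 23.5% = £34,012.53.
Line 3 (3945.58, Eriica, 1,628 m², £243,613.92):
Base rate for 3945.58 is 19.5% + £0.25/m².
3945.58 has an FTA preferential rate, but origin Eriica is not Astune; base rate stands.
Additional duty on 3945.58 from Eriica: +51.5%. Applied ad valorem rate: 19.5% + 51.5% = 71%.
Duty = £243,613.92 × 71% + 1,628 × £0.25 = £173,372.88.
Line 4 (6903.06, Eriica, 3,888 units, £332,229.60):
Base rate for 6903.06 is 20%.
Additional duty on 6903.06 from Eriica: +19.2%. Applied ad valorem rate: 20% + 19.2% = 39.2%.
Duty = £332,229.60 × 39.2% = £130,234.00.
Total = £4,970.57 + £34,012.53 + £173,372.88 + £130,234.00 = £342,589.98.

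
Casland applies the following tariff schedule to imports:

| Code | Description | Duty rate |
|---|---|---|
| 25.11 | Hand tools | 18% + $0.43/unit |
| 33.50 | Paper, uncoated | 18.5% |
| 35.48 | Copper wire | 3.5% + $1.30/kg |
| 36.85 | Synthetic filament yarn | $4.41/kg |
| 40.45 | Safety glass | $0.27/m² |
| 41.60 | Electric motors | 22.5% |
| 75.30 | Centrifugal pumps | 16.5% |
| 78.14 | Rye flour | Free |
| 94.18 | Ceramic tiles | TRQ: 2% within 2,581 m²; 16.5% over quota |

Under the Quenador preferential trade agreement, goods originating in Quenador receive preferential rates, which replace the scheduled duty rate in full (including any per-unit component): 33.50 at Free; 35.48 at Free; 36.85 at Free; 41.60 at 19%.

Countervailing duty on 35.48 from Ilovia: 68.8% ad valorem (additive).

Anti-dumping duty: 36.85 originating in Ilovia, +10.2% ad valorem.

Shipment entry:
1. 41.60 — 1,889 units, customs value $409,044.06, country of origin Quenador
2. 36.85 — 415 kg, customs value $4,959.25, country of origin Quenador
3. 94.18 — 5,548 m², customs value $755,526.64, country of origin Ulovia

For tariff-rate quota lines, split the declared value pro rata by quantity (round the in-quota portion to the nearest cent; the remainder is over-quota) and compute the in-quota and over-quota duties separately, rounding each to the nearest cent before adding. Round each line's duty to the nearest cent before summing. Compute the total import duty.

$151,415.58

Line 1 (41.60, Quenador, 1,889 units, $409,044.06):
Base rate for 41.60 is 22.5%.
Origin Quenador qualifies under the Casland–Quenador agreement and 41.60 is covered: preferential rate 19% applies instead.
Duty = $409,044.06 × 19% = $77,718.37.
Line 2 (36.85, Quenador, 415 kg, $4,959.25):
Base rate for 36.85 is $4.41/kg.
Origin Quenador qualifies under the Casland–Quenador agreement and 36.85 is covered: preferential rate Free applies instead.
The additional-duty order on 36.85 targets Ilovia, not Quenador; it does not apply.
Duty = $4,959.25 × 0% = $0.00.
Line 3 (94.18, Ulovia, 5,548 m², $755,526.64):
Code 94.18 is under a tariff-rate quota (threshold 2,581 m²). In-quota: 2,581 m² at 2%; over-quota: 2,967 m² at 16.5%.
Pro-rata value split: in-quota = $755,526.64 × 2,581/5,548 = $351,480.58; over-quota = $755,526.64 − $351,480.58 = $404,046.06.
In-quota duty = $351,480.58 × 2% = $7,029.61. Over-quota duty = $404,046.06 × 16.5% = $66,667.60.
Line duty = $7,029.61 + $66,667.60 = $73,697.21.
Total = $77,718.37 + $0.00 + $73,697.21 = $151,415.58.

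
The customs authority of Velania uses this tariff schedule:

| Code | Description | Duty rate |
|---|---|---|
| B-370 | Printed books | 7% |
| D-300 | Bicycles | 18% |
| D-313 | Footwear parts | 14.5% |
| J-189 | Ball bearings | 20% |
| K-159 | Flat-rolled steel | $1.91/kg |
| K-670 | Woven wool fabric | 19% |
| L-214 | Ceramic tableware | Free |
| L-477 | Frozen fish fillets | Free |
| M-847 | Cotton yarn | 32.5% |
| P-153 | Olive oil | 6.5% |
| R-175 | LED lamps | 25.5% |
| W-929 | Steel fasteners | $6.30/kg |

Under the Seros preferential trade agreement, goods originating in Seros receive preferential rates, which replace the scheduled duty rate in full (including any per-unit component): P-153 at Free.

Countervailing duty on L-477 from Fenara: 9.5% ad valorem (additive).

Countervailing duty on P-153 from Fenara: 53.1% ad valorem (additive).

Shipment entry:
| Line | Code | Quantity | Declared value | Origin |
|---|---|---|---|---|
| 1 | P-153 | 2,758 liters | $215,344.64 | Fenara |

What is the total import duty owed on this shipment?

Line 1 (P-153, Fenara, 2,758 liters, $215,344.64):
Base rate for P-153 is 6.5%.
P-153 has an FTA preferential rate, but origin Fenara is not Seros; base rate stands.
Additional duty on P-153 from Fenara: +53.1%. Applied ad valorem rate: 6.5% + 53.1% = 59.6%.
Duty = $215,344.64 × 59.6% = $128,345.41.

$128,345.41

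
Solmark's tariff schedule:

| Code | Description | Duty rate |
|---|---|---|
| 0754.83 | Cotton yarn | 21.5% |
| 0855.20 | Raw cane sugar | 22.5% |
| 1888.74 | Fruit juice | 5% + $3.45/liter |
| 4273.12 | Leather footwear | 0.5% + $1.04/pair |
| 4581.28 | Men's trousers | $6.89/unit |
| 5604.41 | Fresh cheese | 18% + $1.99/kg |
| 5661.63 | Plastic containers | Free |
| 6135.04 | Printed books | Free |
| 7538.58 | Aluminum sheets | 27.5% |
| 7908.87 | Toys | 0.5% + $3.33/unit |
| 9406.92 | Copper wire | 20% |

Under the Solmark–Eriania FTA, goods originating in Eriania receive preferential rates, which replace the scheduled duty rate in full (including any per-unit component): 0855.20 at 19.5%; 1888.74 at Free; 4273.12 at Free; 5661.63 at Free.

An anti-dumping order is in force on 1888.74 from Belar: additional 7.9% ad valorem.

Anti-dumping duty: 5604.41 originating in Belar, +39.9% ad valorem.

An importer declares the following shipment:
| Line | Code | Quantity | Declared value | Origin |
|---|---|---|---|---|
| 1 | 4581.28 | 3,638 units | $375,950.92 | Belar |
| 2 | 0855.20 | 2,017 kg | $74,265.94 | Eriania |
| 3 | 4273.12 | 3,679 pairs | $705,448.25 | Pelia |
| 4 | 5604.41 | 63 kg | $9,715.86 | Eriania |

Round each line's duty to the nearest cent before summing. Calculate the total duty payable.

Line 1 (4581.28, Belar, 3,638 units, $375,950.92):
Base rate for 4581.28 is $6.89/unit.
Duty = 3,638 × $6.89 = $25,065.82.
Line 2 (0855.20, Eriania, 2,017 kg, $74,265.94):
Base rate for 0855.20 is 22.5%.
Origin Eriania qualifies under the Solmark–Eriania agreement and 0855.20 is covered: preferential rate 19.5% applies instead.
Duty = $74,265.94 × 19.5% = $14,481.86.
Line 3 (4273.12, Pelia, 3,679 pairs, $705,448.25):
Base rate for 4273.12 is 0.5% + $1.04/pair.
4273.12 has an FTA preferential rate, but origin Pelia is not Eriania; base rate stands.
Duty = $705,448.25 × 0.5% + 3,679 × $1.04 = $7,353.40.
Line 4 (5604.41, Eriania, 63 kg, $9,715.86):
Base rate for 5604.41 is 18% + $1.99/kg.
Origin Eriania is the FTA partner but 5604.41 is not on the preference list; base rate stands.
The additional-duty order on 5604.41 targets Belar, not Eriania; it does not apply.
Duty = $9,715.86 × 18% + 63 × $1.99 = $1,874.22.
Total = $25,065.82 + $14,481.86 + $7,353.40 + $1,874.22 = $48,775.30.

$48,775.30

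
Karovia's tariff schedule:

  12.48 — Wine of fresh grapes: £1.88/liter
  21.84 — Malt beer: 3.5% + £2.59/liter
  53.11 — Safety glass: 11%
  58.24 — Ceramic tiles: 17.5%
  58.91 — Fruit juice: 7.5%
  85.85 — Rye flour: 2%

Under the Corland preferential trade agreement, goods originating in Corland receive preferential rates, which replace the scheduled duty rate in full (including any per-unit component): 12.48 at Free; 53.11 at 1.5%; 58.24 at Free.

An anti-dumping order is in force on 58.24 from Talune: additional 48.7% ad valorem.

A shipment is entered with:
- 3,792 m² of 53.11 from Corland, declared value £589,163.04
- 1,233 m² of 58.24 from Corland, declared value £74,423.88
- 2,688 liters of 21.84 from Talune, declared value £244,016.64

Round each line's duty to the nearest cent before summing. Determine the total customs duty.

£24,339.95

Line 1 (53.11, Corland, 3,792 m², £589,163.04):
Base rate for 53.11 is 11%.
Origin Corland qualifies under the Karovia–Corland agreement and 53.11 is covered: preferential rate 1.5% applies instead.
Duty = £589,163.04 × 1.5% = £8,837.45.
Line 2 (58.24, Corland, 1,233 m², £74,423.88):
Base rate for 58.24 is 17.5%.
Origin Corland qualifies under the Karovia–Corland agreement and 58.24 is covered: preferential rate Free applies instead.
The additional-duty order on 58.24 targets Talune, not Corland; it does not apply.
Duty = £74,423.88 × 0% = £0.00.
Line 3 (21.84, Talune, 2,688 liters, £244,016.64):
Base rate for 21.84 is 3.5% + £2.59/liter.
Duty = £244,016.64 × 3.5% + 2,688 × £2.59 = £15,502.50.
Total = £8,837.45 + £0.00 + £15,502.50 = £24,339.95.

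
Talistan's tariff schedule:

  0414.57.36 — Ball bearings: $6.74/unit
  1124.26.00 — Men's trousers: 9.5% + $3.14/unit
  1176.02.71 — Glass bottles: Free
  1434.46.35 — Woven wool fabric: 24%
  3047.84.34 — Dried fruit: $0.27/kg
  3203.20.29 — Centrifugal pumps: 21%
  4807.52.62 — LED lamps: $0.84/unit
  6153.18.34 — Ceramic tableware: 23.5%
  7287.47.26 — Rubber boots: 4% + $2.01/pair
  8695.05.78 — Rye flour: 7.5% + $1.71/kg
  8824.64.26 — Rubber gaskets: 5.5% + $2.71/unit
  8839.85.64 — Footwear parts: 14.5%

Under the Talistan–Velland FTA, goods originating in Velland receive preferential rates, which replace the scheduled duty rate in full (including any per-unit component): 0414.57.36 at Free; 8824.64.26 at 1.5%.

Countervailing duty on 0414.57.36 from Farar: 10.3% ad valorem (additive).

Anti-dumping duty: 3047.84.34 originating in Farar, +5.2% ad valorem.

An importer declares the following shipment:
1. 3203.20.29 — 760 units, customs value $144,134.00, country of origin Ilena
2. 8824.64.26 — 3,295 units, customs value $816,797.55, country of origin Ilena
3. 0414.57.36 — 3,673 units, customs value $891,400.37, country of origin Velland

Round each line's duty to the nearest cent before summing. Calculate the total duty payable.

Line 1 (3203.20.29, Ilena, 760 units, $144,134.00):
Base rate for 3203.20.29 is 21%.
Duty = $144,134.00 × 21% = $30,268.14.
Line 2 (8824.64.26, Ilena, 3,295 units, $816,797.55):
Base rate for 8824.64.26 is 5.5% + $2.71/unit.
8824.64.26 has an FTA preferential rate, but origin Ilena is not Velland; base rate stands.
Duty = $816,797.55 × 5.5% + 3,295 × $2.71 = $53,853.32.
Line 3 (0414.57.36, Velland, 3,673 units, $891,400.37):
Base rate for 0414.57.36 is $6.74/unit.
Origin Velland qualifies under the Talistan–Velland agreement and 0414.57.36 is covered: preferential rate Free applies instead.
The additional-duty order on 0414.57.36 targets Farar, not Velland; it does not apply.
Duty = $891,400.37 × 0% = $0.00.
Total = $30,268.14 + $53,853.32 + $0.00 = $84,121.46.

$84,121.46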